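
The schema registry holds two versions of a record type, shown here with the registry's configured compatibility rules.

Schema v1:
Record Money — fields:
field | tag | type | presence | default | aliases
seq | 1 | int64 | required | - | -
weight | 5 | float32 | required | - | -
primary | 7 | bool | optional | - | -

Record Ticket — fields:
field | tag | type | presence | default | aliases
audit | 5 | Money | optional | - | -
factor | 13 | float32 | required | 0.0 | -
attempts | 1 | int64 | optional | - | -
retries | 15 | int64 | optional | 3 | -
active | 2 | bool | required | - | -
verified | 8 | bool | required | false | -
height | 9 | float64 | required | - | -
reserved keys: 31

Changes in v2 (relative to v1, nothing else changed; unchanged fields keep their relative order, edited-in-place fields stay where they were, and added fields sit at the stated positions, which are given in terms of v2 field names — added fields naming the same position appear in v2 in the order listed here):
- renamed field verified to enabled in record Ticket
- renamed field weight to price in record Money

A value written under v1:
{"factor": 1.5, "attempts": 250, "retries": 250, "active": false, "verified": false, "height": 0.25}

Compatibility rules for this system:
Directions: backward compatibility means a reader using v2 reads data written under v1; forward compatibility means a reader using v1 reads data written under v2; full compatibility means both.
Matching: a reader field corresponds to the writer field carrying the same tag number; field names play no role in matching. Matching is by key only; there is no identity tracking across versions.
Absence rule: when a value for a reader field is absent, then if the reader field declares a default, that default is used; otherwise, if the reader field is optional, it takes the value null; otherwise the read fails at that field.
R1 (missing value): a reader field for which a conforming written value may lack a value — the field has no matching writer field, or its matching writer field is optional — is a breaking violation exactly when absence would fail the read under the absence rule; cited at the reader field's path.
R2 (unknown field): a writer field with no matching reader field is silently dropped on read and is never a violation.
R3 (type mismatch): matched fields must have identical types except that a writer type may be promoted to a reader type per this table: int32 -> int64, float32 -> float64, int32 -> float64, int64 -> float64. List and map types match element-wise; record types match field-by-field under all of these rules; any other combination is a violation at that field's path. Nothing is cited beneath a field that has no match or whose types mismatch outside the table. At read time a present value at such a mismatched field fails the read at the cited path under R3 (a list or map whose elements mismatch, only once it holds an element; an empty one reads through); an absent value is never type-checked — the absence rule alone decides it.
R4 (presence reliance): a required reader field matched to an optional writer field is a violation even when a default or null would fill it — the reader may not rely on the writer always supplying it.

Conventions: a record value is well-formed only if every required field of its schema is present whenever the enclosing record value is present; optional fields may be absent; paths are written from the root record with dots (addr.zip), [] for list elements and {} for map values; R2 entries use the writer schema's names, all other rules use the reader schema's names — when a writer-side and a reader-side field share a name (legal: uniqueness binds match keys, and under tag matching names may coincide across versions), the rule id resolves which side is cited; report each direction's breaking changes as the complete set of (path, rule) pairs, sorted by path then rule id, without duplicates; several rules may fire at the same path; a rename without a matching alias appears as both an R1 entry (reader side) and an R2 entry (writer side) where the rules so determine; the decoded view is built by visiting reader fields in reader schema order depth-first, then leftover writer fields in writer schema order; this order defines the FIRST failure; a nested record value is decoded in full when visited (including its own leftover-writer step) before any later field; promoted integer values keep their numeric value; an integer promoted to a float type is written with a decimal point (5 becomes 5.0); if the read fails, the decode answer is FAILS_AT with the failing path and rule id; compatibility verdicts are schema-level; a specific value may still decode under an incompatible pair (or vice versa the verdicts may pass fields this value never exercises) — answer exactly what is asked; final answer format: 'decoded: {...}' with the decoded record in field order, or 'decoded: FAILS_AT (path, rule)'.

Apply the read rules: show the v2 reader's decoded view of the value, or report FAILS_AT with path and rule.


decoded: {"audit": null, "factor": 1.5, "attempts": 250, "retries": 250, "active": false, "enabled": false, "height": 0.25}

in Ticket below, arrows point writer -> reader
decoding the Ticket value with the v2 reader:
  audit := null (not supplied -> null)
  factor := 1.5
  attempts := 250
  retries := 250
  active := false
  enabled := false (from writer verified)
  height := 0.25
  => decoded: {"audit": null, "factor": 1.5, "attempts": 250, "retries": 250, "active": false, "enabled": false, "height": 0.25}
ruling out the remaining Ticket differences:
  renamed field weight to price in record Money -> no rule fires on it and the decoded Ticket view is identical with or without it


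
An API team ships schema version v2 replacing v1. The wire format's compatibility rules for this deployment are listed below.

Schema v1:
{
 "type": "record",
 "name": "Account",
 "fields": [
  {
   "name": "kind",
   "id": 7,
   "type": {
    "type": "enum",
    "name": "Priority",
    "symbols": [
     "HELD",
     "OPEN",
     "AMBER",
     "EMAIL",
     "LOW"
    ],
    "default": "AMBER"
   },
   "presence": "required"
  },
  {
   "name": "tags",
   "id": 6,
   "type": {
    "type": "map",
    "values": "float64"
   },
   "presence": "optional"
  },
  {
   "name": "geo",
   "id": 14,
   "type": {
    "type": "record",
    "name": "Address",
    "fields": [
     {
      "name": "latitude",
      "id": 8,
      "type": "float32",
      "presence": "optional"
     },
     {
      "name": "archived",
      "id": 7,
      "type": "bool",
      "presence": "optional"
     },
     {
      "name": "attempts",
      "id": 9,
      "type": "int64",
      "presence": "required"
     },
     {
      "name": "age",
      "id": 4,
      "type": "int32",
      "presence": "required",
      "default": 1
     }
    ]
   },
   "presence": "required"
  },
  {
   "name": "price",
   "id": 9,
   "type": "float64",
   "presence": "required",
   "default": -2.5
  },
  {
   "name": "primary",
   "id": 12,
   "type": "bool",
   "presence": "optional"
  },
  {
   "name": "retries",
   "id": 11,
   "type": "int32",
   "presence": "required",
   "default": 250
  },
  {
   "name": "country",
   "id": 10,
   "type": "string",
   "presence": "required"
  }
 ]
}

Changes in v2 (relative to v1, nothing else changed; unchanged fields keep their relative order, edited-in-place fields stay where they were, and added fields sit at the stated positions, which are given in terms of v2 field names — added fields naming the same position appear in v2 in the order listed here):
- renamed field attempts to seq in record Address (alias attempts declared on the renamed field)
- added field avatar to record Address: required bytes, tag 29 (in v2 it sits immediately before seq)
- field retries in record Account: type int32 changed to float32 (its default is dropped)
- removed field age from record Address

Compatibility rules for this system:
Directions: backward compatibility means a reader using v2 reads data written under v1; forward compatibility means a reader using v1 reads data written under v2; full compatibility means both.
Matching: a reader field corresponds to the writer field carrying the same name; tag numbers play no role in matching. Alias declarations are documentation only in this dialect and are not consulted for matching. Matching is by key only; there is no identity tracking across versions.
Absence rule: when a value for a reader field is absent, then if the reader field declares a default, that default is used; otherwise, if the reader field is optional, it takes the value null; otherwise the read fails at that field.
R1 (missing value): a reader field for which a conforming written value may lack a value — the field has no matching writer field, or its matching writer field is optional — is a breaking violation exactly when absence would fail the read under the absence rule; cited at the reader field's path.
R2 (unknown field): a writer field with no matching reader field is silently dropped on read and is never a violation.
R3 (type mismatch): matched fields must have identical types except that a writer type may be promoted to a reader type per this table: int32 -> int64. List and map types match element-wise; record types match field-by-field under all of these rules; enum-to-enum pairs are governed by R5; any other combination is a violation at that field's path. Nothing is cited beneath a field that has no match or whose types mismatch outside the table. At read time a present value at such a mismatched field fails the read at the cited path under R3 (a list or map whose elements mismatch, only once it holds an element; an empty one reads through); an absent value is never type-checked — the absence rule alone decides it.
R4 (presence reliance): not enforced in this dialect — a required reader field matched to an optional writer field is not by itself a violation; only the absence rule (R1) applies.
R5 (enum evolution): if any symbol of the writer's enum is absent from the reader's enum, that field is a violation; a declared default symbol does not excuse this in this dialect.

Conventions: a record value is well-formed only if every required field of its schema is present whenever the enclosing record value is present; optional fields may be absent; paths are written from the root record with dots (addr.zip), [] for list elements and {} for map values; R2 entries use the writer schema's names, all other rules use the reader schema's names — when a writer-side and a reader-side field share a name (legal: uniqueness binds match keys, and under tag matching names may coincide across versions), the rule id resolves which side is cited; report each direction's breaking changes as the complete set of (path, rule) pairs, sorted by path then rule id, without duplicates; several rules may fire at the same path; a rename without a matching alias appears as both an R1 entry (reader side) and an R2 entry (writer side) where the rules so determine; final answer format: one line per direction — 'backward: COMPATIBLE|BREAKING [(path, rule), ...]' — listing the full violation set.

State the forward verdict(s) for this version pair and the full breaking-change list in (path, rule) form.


each type pair in Account: writer, then reader
forward for Account (reader v1, writer v2):
  Priority -> Priority, writer required: kind aligns to kind
  map<string, float64> -> map<string, float64>, writer optional: tags aligns to tags
  Address -> Address, writer required: geo aligns to geo
  float64 -> float64, writer required: price aligns to price
  bool -> bool, writer optional: primary aligns to primary
  float32 -> int32, writer required: retries aligns to retries
  string -> string, writer required: country aligns to country
  float32 -> float32, writer optional: geo.latitude aligns to geo.latitude
  bool -> bool, writer optional: geo.archived aligns to geo.archived
  geo.attempts: no writer match
  geo.age: no writer match
  leftover writer field: geo.avatar
  leftover writer field: geo.seq
  violation R1 at geo.attempts
  violation R3 at retries
  => forward: BREAKING (2)
the rest of the Account diff is inert for this question:
  added field avatar to record Address: required bytes, tag 29 (in v2 it sits immediately before seq) -> matters only for Account's backward compatibility — outside the asked direction
  removed field age from record Address -> fires no rule on Account, leaving the asked answer as it is

forward: BREAKING [(geo.attempts, R1), (retries, R3)]


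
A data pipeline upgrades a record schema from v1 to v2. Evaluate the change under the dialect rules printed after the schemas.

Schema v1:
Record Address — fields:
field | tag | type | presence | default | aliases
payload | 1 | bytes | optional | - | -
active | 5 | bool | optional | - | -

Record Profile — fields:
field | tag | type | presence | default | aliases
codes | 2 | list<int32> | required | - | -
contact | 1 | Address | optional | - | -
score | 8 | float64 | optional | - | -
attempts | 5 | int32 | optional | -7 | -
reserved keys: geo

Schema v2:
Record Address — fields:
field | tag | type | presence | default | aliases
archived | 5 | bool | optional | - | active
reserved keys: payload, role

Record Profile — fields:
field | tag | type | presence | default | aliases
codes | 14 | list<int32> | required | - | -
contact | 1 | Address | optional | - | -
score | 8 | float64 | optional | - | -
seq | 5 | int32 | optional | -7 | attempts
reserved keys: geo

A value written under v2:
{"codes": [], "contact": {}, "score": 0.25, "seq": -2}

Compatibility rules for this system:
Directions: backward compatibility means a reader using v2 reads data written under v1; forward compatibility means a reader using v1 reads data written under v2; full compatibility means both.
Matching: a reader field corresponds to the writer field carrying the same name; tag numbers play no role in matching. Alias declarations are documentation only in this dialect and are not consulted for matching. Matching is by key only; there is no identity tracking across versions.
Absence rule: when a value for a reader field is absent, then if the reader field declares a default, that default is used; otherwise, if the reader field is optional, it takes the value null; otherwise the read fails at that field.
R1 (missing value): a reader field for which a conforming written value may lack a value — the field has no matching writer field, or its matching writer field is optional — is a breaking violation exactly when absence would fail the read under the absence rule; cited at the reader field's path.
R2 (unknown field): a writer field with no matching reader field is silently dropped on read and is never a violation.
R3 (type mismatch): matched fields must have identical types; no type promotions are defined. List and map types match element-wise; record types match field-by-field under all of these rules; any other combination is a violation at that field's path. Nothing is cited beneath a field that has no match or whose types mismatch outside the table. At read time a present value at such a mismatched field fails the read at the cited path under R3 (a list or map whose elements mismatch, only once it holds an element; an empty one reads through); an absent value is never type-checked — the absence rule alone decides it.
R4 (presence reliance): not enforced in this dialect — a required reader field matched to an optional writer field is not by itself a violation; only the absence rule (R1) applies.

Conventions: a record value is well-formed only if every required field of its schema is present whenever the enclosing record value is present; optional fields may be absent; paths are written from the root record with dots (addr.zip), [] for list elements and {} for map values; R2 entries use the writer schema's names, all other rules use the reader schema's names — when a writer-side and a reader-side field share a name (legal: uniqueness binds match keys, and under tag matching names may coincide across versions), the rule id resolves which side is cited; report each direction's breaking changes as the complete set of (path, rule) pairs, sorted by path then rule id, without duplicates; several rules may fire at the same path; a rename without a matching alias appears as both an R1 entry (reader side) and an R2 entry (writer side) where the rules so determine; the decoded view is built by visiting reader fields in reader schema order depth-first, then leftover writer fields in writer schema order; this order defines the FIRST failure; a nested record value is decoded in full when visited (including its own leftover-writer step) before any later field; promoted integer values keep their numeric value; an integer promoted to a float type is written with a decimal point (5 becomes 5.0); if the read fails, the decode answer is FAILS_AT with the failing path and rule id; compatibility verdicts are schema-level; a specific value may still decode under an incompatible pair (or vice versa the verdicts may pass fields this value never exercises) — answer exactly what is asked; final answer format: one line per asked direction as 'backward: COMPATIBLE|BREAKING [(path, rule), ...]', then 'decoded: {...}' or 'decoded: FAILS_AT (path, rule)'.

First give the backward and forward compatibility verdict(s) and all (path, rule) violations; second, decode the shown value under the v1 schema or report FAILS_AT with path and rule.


arrows below run writer -> reader for Profile
backward on Profile — v2 reading data written by v1:
  writer required, list<int32> -> list<int32>: reader codes maps from writer codes
  writer optional, Address -> Address: reader contact maps from writer contact
  writer optional, float64 -> float64: reader score maps from writer score
  seq: no writer match
  writer field attempts has no reader counterpart
  contact.archived: no writer match
  writer field contact.payload has no reader counterpart
  writer field contact.active has no reader counterpart
  => backward verdict for Profile: COMPATIBLE, no violations
forward on Profile — v1 reading data written by v2:
  writer required, list<int32> -> list<int32>: reader codes maps from writer codes
  writer optional, Address -> Address: reader contact maps from writer contact
  writer optional, float64 -> float64: reader score maps from writer score
  attempts: no writer match
  writer field seq has no reader counterpart
  contact.payload: no writer match
  contact.active: no writer match
  writer field contact.archived has no reader counterpart
  => forward verdict for Profile: COMPATIBLE, no violations
decoding the Profile value with the v1 reader:
  codes := []
  contact.payload := null (absent, optional -> null)
  contact.active := null (absent, optional -> null)
  score := 0.25
  attempts := -7 (absent -> default)
  writer seq: unknown -> dropped
  => decoded: {"codes": [], "contact": {"payload": null, "active": null}, "score": 0.25, "attempts": -7}

backward: COMPATIBLE []; forward: COMPATIBLE []; decoded: {"codes": [], "contact": {"payload": null, "active": null}, "score": 0.25, "attempts": -7}


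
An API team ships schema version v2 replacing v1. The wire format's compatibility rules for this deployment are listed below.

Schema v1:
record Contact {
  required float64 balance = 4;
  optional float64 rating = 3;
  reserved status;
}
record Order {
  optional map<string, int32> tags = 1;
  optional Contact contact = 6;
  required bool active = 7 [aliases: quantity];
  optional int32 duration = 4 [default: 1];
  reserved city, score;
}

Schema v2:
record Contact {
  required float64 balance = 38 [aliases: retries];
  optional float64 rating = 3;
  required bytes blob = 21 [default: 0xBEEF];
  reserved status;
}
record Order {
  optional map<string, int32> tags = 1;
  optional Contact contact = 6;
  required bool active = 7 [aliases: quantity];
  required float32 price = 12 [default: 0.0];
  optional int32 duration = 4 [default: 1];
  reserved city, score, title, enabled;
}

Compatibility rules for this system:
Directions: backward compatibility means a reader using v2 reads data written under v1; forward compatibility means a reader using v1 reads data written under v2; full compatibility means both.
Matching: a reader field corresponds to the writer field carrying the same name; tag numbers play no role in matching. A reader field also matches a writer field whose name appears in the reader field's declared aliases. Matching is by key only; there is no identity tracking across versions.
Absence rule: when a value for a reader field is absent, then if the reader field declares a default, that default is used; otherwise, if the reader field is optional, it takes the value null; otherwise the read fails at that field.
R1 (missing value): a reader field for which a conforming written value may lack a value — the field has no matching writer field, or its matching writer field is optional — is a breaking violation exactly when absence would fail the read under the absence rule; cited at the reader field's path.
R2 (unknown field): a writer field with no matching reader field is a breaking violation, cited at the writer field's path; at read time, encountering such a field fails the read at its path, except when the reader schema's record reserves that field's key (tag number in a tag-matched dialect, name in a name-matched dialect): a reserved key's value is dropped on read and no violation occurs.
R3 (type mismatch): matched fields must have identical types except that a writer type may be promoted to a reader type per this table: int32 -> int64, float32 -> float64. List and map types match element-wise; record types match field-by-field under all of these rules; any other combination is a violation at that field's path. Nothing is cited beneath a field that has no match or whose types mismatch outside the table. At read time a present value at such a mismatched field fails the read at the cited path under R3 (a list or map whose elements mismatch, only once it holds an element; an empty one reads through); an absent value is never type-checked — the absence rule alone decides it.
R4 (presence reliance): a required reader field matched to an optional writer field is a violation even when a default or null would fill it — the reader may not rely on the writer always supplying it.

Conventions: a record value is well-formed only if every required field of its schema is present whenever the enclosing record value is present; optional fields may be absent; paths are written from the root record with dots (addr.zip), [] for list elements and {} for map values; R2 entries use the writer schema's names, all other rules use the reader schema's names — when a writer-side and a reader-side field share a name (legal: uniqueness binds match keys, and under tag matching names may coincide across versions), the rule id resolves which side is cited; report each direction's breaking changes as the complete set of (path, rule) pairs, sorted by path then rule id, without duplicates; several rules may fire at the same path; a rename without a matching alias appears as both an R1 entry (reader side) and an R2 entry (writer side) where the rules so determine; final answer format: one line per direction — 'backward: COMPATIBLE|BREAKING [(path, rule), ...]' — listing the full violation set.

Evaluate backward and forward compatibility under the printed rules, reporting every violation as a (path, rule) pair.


backward: COMPATIBLE []; forward: BREAKING [(contact.blob, R2), (price, R2)]

arrows below run writer -> reader for Order
backward for Order (reader v2, writer v1):
  tags: map<string, int32> -> map<string, int32>, writer optional; from tags
  contact: Contact -> Contact, writer optional; from contact
  active: bool -> bool, writer required; from active
  no writer field matches reader price
  duration: int32 -> int32, writer optional; from duration
  contact.balance: float64 -> float64, writer required; from contact.balance
  contact.rating: float64 -> float64, writer optional; from contact.rating
  no writer field matches reader contact.blob
  => no violations; backward on Order: COMPATIBLE
forward for Order (reader v1, writer v2):
  tags: map<string, int32> -> map<string, int32>, writer optional; from tags
  contact: Contact -> Contact, writer optional; from contact
  active: bool -> bool, writer required; from active
  duration: int32 -> int32, writer optional; from duration
  writer field price has no reader counterpart
  contact.balance: float64 -> float64, writer required; from contact.balance
  contact.rating: float64 -> float64, writer optional; from contact.rating
  writer field contact.blob has no reader counterpart
  violation R2 at contact.blob
  violation R2 at price
  => forward: BREAKING (2)


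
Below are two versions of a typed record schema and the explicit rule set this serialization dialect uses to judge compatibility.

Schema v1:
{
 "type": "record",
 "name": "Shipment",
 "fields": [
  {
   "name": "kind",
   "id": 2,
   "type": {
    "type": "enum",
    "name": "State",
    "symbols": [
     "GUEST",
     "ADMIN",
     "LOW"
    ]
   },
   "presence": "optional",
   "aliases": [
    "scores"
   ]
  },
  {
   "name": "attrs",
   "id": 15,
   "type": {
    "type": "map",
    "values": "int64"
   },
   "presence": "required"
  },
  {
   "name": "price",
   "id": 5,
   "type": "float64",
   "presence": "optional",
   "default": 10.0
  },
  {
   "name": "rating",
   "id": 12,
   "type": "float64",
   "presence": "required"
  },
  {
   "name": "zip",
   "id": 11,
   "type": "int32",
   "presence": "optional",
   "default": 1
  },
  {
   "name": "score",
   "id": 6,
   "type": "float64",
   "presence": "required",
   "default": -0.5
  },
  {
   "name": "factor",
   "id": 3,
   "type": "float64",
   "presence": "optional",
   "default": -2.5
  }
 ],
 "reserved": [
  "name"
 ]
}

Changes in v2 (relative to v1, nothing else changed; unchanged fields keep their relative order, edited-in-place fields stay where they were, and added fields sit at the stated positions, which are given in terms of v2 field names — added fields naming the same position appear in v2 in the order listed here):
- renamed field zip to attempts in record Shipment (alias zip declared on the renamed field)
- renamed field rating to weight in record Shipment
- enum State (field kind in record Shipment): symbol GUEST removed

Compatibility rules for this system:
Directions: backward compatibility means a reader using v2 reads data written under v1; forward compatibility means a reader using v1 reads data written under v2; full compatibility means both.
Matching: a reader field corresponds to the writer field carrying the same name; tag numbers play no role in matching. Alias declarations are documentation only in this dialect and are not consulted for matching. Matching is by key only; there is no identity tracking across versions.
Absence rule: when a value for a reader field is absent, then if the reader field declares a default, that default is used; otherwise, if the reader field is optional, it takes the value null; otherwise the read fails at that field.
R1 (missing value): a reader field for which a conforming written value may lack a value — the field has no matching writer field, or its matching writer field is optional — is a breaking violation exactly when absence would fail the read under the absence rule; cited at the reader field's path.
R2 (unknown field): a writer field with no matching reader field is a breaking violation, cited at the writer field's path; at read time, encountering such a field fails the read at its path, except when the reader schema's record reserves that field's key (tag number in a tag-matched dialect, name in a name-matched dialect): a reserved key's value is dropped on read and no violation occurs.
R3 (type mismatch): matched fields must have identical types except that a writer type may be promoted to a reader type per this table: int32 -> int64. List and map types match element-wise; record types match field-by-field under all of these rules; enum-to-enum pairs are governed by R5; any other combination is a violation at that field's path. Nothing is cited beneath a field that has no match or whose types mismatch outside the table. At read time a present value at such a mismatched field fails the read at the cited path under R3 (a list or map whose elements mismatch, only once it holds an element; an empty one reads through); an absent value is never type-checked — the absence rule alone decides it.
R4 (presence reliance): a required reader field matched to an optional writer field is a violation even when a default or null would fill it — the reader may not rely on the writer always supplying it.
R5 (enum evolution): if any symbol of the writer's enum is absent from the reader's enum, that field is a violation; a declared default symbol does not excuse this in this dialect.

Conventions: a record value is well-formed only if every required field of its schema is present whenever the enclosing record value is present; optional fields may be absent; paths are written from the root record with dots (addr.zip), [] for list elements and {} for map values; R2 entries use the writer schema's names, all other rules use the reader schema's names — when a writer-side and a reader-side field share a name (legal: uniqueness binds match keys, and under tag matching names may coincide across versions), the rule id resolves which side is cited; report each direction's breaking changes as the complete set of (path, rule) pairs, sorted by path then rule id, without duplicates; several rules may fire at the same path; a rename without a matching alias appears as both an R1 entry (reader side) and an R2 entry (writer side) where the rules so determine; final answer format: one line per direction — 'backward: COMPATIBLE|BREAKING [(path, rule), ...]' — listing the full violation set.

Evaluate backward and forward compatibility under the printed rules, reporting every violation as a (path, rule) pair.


arrows below run writer -> reader for Shipment
backward pass over Shipment, reader schema v2, writer schema v1:
  kind <- kind (State -> State, writer optional)
  attrs <- attrs (map<string, int64> -> map<string, int64>, writer required)
  price <- price (float64 -> float64, writer optional)
  weight has no writer counterpart
  attempts has no writer counterpart
  score <- score (float64 -> float64, writer required)
  factor <- factor (float64 -> float64, writer optional)
  writer rating: unknown to reader
  writer zip: unknown to reader
  breaking: (kind, R5)
  breaking: (rating, R2)
  breaking: (weight, R1)
  breaking: (zip, R2)
  => backward: BREAKING (4)
forward pass over Shipment, reader schema v1, writer schema v2:
  kind <- kind (State -> State, writer optional)
  attrs <- attrs (map<string, int64> -> map<string, int64>, writer required)
  price <- price (float64 -> float64, writer optional)
  rating has no writer counterpart
  zip has no writer counterpart
  score <- score (float64 -> float64, writer required)
  factor <- factor (float64 -> float64, writer optional)
  writer weight: unknown to reader
  writer attempts: unknown to reader
  breaking: (attempts, R2)
  breaking: (rating, R1)
  breaking: (weight, R2)
  => forward: BREAKING (3)

backward: BREAKING [(kind, R5), (rating, R2), (weight, R1), (zip, R2)]; forward: BREAKING [(attempts, R2), (rating, R1), (weight, R2)]


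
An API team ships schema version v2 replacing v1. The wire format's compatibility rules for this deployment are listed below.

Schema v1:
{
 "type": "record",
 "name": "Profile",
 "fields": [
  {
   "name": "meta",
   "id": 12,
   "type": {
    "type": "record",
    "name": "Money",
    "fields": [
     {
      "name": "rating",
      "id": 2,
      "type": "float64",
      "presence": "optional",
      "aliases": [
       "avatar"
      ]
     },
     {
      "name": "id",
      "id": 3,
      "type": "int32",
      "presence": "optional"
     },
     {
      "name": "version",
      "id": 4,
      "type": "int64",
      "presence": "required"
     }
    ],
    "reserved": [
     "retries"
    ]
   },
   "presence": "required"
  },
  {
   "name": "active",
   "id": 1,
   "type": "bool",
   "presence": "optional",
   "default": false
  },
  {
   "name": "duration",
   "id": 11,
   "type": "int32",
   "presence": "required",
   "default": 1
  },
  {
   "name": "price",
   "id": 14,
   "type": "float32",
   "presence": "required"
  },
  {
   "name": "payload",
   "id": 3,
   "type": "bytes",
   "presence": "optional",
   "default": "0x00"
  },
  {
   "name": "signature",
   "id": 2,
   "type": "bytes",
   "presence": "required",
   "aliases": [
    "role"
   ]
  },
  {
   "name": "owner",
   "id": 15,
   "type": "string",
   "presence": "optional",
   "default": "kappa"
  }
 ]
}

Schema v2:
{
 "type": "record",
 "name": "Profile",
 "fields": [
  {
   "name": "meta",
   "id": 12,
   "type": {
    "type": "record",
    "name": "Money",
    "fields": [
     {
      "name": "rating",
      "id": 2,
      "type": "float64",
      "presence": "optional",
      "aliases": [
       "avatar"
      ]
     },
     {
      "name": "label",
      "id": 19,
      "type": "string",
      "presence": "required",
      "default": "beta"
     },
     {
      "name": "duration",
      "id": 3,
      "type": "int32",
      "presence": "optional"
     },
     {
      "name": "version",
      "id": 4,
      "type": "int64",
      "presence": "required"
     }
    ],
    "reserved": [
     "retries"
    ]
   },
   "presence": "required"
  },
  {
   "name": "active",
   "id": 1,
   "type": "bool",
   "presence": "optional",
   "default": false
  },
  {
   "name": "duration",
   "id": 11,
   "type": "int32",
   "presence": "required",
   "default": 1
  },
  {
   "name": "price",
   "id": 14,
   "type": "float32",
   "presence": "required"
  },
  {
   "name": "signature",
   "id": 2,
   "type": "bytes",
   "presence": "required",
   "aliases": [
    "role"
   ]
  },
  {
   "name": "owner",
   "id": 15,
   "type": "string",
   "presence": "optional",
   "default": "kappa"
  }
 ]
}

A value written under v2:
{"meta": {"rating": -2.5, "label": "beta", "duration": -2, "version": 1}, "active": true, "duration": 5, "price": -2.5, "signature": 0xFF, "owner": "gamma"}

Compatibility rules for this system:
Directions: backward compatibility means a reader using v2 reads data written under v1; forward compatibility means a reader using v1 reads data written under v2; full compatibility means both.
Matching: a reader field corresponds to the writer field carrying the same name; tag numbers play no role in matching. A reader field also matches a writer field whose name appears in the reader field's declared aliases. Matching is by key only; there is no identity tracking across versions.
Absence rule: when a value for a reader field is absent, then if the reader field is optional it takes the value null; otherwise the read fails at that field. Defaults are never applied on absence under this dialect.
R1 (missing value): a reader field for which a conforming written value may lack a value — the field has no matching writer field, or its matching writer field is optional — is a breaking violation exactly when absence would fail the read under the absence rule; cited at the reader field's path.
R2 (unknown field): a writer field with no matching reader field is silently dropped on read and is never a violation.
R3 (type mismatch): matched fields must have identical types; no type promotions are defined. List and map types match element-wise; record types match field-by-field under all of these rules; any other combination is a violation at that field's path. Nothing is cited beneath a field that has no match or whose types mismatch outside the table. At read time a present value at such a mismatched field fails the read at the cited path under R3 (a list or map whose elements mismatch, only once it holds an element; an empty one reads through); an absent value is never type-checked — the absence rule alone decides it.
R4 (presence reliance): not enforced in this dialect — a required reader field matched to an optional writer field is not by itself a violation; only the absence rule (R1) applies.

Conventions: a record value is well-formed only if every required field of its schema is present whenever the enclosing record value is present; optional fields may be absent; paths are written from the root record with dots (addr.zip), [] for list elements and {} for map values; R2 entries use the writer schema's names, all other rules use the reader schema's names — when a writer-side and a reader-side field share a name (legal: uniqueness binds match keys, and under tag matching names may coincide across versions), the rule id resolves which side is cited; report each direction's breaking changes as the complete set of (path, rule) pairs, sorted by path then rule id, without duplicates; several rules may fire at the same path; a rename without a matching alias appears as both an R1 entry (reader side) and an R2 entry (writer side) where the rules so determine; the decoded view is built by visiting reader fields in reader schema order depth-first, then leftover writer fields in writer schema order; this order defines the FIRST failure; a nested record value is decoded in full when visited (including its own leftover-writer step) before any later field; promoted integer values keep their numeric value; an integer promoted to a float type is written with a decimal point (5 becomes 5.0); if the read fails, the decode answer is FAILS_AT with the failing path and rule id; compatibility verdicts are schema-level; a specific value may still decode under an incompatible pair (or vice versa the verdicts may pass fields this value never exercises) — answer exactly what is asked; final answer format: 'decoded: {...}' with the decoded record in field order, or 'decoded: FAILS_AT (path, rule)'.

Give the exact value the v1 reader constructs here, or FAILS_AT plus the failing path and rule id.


arrows below run writer -> reader for Profile
decoding the Profile value with the v1 reader:
  meta.rating := -2.5
  meta.id := null (absent, optional -> null)
  meta.version := 1
  writer meta.label: unknown -> dropped
  writer meta.duration: unknown -> dropped
  active := true
  duration := 5
  price := -2.5
  payload := null (absent, optional -> null)
  signature := 0xFF
  owner := "gamma"
  => decoded: {"meta": {"rating": -2.5, "id": null, "version": 1}, "active": true, "duration": 5, "price": -2.5, "payload": null, "signature": 0xFF, "owner": "gamma"}
ruling out the remaining Profile differences:
  removed field payload from record Profile -> inert under this dialect — no rule fires on Profile and the result does not move
  added field label to record Money: required string, tag 19, default "beta" (in v2 it sits immediately before duration) -> affects the rule determinations only; this particular Profile value decodes identically

decoded: {"meta": {"rating": -2.5, "id": null, "version": 1}, "active": true, "duration": 5, "price": -2.5, "payload": null, "signature": 0xFF, "owner": "gamma"}


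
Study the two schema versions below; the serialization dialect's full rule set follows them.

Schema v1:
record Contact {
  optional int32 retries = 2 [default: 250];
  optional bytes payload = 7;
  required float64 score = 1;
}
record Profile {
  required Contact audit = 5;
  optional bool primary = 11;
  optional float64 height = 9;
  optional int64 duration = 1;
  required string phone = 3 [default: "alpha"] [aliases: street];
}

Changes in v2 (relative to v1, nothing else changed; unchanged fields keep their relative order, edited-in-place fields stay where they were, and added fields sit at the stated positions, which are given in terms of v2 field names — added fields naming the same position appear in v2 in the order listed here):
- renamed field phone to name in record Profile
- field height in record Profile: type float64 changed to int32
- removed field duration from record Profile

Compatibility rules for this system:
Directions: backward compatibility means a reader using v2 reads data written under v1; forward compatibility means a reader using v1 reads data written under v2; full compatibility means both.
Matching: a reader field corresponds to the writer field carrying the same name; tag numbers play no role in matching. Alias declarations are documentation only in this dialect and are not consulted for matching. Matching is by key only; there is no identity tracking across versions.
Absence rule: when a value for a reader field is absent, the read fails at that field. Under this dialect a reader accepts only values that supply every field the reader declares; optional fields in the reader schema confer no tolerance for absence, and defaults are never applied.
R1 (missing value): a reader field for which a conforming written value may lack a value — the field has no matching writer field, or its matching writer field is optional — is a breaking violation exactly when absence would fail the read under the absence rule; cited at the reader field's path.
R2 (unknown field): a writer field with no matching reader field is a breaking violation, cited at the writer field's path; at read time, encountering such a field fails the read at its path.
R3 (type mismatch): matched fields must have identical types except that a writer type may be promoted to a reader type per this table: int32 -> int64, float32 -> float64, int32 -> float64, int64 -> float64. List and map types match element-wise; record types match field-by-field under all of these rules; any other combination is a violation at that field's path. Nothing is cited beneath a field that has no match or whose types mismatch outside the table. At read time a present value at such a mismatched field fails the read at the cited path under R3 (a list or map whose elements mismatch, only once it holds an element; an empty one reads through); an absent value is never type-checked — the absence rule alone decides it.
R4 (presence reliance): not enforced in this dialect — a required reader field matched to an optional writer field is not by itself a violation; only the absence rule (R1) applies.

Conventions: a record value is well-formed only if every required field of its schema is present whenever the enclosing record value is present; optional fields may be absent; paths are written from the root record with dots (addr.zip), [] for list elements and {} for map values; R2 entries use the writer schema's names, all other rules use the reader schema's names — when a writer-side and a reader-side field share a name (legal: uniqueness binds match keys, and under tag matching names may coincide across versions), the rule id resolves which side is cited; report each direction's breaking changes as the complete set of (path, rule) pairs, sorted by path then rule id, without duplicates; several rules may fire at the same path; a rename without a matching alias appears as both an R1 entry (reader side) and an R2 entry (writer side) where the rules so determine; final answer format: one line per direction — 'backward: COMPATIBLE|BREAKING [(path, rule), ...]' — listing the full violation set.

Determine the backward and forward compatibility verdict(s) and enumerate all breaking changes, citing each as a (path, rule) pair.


backward: BREAKING [(audit.payload, R1), (audit.retries, R1), (duration, R2), (height, R1), (height, R3), (name, R1), (phone, R2), (primary, R1)]; forward: BREAKING [(audit.payload, R1), (audit.retries, R1), (duration, R1), (height, R1), (name, R2), (phone, R1), (primary, R1)]

in Profile below, arrows point writer -> reader
checking backward for Profile: reader v2 against writer v1:
  audit <- audit (Contact -> Contact, writer required)
  primary <- primary (bool -> bool, writer optional)
  height <- height (float64 -> int32, writer optional)
  name: no writer-side match
  duration (writer side), unknown to reader
  phone (writer side), unknown to reader
  audit.retries <- audit.retries (int32 -> int32, writer optional)
  audit.payload <- audit.payload (bytes -> bytes, writer optional)
  audit.score <- audit.score (float64 -> float64, writer required)
  R1 fires at audit.payload
  R1 fires at audit.retries
  R2 fires at duration
  R1 fires at height
  R3 fires at height
  R1 fires at name
  R2 fires at phone
  R1 fires at primary
  => backward verdict for Profile: BREAKING, 8 violation(s)
checking forward for Profile: reader v1 against writer v2:
  audit <- audit (Contact -> Contact, writer required)
  primary <- primary (bool -> bool, writer optional)
  height <- height (int32 -> float64, writer optional)
  duration: no writer-side match
  phone: no writer-side match
  name (writer side), unknown to reader
  audit.retries <- audit.retries (int32 -> int32, writer optional)
  audit.payload <- audit.payload (bytes -> bytes, writer optional)
  audit.score <- audit.score (float64 -> float64, writer required)
  R1 fires at audit.payload
  R1 fires at audit.retries
  R1 fires at duration
  R1 fires at height
  R2 fires at name
  R1 fires at phone
  R1 fires at primary
  => forward verdict for Profile: BREAKING, 7 violation(s)
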